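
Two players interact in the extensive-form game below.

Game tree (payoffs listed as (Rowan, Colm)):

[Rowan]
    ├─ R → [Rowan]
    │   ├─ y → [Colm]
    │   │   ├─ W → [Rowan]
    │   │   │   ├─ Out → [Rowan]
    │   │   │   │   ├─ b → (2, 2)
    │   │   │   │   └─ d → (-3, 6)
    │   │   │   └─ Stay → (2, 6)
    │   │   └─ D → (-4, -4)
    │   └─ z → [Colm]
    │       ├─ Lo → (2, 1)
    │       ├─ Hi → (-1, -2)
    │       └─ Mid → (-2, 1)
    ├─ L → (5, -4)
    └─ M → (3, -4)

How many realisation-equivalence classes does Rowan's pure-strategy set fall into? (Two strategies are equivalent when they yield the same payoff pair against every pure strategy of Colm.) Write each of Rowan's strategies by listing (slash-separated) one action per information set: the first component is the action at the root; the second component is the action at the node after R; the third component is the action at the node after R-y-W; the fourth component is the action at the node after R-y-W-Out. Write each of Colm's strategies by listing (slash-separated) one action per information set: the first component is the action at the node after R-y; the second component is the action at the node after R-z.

Rowan has 24 pure strategies: R/y/Out/b, R/y/Out/d, R/y/Stay/b, R/y/Stay/d, R/z/Out/b, R/z/Out/d, R/z/Stay/b, R/z/Stay/d, L/y/Out/b, L/y/Out/d, L/y/Stay/b, L/y/Stay/d, L/z/Out/b, L/z/Out/d, L/z/Stay/b, L/z/Stay/d, M/y/Out/b, M/y/Out/d, M/y/Stay/b, M/y/Stay/d, M/z/Out/b, M/z/Out/d, M/z/Stay/b, M/z/Stay/d. Columns: W/Lo, W/Hi, W/Mid, D/Lo, D/Hi, D/Mid.
{R/y/Out/b} → row (2,2) (2,2) (2,2) (-4,-4) (-4,-4) (-4,-4)
{R/y/Out/d} → row (-3,6) (-3,6) (-3,6) (-4,-4) (-4,-4) (-4,-4)
{R/y/Stay/b, R/y/Stay/d} → row (2,6) (2,6) (2,6) (-4,-4) (-4,-4) (-4,-4)
{R/z/Out/b, R/z/Out/d, R/z/Stay/b, R/z/Stay/d} → row (2,1) (-1,-2) (-2,1) (2,1) (-1,-2) (-2,1)
{L/y/Out/b, L/y/Out/d, L/y/Stay/b, L/y/Stay/d, L/z/Out/b, L/z/Out/d, L/z/Stay/b, L/z/Stay/d} → row (5,-4) (5,-4) (5,-4) (5,-4) (5,-4) (5,-4)
{M/y/Out/b, M/y/Out/d, M/y/Stay/b, M/y/Stay/d, M/z/Out/b, M/z/Out/d, M/z/Stay/b, M/z/Stay/d} → row (3,-4) (3,-4) (3,-4) (3,-4) (3,-4) (3,-4)
That's 6 distinct rows out of 24 strategies.

6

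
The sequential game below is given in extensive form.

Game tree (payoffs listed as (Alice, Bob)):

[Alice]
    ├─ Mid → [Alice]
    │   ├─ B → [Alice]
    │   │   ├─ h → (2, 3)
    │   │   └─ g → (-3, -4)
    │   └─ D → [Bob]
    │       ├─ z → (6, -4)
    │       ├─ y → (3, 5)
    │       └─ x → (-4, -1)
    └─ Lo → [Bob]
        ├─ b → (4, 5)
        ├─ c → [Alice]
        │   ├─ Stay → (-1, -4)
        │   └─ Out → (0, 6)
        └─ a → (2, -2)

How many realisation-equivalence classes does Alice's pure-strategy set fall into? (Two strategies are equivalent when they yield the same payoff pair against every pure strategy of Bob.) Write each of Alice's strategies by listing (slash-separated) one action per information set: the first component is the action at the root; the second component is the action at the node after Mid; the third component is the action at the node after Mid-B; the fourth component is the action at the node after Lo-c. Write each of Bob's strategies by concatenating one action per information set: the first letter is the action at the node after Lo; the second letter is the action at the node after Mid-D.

5

Alice has 16 pure strategies: Mid/B/h/Stay, Mid/B/h/Out, Mid/B/g/Stay, Mid/B/g/Out, Mid/D/h/Stay, Mid/D/h/Out, Mid/D/g/Stay, Mid/D/g/Out, Lo/B/h/Stay, Lo/B/h/Out, Lo/B/g/Stay, Lo/B/g/Out, Lo/D/h/Stay, Lo/D/h/Out, Lo/D/g/Stay, Lo/D/g/Out. Columns: bz, by, bx, cz, cy, cx, az, ay, ax.
{Mid/B/h/Stay, Mid/B/h/Out} → row (2,3) (2,3) (2,3) (2,3) (2,3) (2,3) (2,3) (2,3) (2,3)
{Mid/B/g/Stay, Mid/B/g/Out} → row (-3,-4) (-3,-4) (-3,-4) (-3,-4) (-3,-4) (-3,-4) (-3,-4) (-3,-4) (-3,-4)
{Mid/D/h/Stay, Mid/D/h/Out, Mid/D/g/Stay, Mid/D/g/Out} → row (6,-4) (3,5) (-4,-1) (6,-4) (3,5) (-4,-1) (6,-4) (3,5) (-4,-1)
{Lo/B/h/Stay, Lo/B/g/Stay, Lo/D/h/Stay, Lo/D/g/Stay} → row (4,5) (4,5) (4,5) (-1,-4) (-1,-4) (-1,-4) (2,-2) (2,-2) (2,-2)
{Lo/B/h/Out, Lo/B/g/Out, Lo/D/h/Out, Lo/D/g/Out} → row (4,5) (4,5) (4,5) (0,6) (0,6) (0,6) (2,-2) (2,-2) (2,-2)
That's 5 distinct rows out of 16 strategies.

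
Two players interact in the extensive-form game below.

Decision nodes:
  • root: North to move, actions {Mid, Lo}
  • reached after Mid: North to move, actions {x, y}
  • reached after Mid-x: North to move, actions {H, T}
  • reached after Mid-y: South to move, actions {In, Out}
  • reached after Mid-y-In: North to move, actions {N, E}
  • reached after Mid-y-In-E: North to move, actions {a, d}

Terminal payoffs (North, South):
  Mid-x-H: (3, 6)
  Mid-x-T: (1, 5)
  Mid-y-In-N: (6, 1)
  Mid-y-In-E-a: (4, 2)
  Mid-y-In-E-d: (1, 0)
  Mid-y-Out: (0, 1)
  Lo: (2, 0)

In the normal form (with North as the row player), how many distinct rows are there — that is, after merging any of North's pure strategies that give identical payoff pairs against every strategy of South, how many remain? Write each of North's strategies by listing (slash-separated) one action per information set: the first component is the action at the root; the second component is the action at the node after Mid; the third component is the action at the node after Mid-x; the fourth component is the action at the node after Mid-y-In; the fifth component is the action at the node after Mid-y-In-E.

North has 32 pure strategies: Mid/x/H/N/a, Mid/x/H/N/d, Mid/x/H/E/a, Mid/x/H/E/d, Mid/x/T/N/a, Mid/x/T/N/d, Mid/x/T/E/a, Mid/x/T/E/d, Mid/y/H/N/a, Mid/y/H/N/d, Mid/y/H/E/a, Mid/y/H/E/d, Mid/y/T/N/a, Mid/y/T/N/d, Mid/y/T/E/a, Mid/y/T/E/d, Lo/x/H/N/a, Lo/x/H/N/d, Lo/x/H/E/a, Lo/x/H/E/d, Lo/x/T/N/a, Lo/x/T/N/d, Lo/x/T/E/a, Lo/x/T/E/d, Lo/y/H/N/a, Lo/y/H/N/d, Lo/y/H/E/a, Lo/y/H/E/d, Lo/y/T/N/a, Lo/y/T/N/d, Lo/y/T/E/a, Lo/y/T/E/d. Columns: In, Out.
{Mid/x/H/N/a, Mid/x/H/N/d, Mid/x/H/E/a, Mid/x/H/E/d} → row (3,6) (3,6)
{Mid/x/T/N/a, Mid/x/T/N/d, Mid/x/T/E/a, Mid/x/T/E/d} → row (1,5) (1,5)
{Mid/y/H/N/a, Mid/y/H/N/d, Mid/y/T/N/a, Mid/y/T/N/d} → row (6,1) (0,1)
{Mid/y/H/E/a, Mid/y/T/E/a} → row (4,2) (0,1)
{Mid/y/H/E/d, Mid/y/T/E/d} → row (1,0) (0,1)
{Lo/x/H/N/a, Lo/x/H/N/d, Lo/x/H/E/a, Lo/x/H/E/d, Lo/x/T/N/a, Lo/x/T/N/d, Lo/x/T/E/a, Lo/x/T/E/d, Lo/y/H/N/a, Lo/y/H/N/d, Lo/y/H/E/a, Lo/y/H/E/d, Lo/y/T/N/a, Lo/y/T/N/d, Lo/y/T/E/a, Lo/y/T/E/d} → row (2,0) (2,0)
That's 6 distinct rows out of 32 strategies.

6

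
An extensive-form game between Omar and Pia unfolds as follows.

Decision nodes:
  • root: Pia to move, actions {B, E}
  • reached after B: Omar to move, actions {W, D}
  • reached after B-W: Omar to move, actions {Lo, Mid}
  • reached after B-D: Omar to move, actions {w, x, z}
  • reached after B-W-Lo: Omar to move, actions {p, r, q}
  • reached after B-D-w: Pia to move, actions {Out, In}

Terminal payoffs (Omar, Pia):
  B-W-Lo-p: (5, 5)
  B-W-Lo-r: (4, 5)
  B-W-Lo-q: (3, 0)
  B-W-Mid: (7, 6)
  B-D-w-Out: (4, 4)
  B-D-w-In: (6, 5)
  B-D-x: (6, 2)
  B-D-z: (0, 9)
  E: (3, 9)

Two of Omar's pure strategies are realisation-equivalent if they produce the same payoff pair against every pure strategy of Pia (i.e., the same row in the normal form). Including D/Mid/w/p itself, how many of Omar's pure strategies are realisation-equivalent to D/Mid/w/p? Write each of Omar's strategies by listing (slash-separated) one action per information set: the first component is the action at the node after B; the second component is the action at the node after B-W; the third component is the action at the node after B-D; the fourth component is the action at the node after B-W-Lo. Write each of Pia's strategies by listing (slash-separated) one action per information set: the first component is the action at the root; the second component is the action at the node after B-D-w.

Row for D/Mid/w/p (columns B/Out, B/In, E/Out, E/In): (4,4) (6,5) (3,9) (3,9).
Under D/Mid/w/p, Omar's choice at the node after B-W and at the node after B-W-Lo can never be reached regardless of what Pia does, so varying those choices leaves every outcome unchanged.
Holding the reachable choices fixed and varying the unreachable ones freely already gives 2 × 3 = 6 equivalent strategies.
No other strategy reproduces this row, so those 6 are the full class: D/Lo/w/p, D/Lo/w/r, D/Lo/w/q, D/Mid/w/p, D/Mid/w/r, D/Mid/w/q.

6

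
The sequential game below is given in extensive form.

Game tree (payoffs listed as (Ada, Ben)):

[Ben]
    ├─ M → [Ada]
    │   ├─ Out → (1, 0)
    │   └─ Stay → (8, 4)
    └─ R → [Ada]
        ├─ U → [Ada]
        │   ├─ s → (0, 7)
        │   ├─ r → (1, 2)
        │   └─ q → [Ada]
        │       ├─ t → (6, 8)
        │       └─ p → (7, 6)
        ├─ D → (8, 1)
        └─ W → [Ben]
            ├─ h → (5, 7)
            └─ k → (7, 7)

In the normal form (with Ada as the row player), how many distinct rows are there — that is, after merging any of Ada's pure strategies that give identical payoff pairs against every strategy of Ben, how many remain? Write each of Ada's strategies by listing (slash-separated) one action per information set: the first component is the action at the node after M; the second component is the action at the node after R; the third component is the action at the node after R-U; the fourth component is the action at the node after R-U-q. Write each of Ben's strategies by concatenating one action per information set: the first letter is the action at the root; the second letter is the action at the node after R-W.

Ada has 36 pure strategies: Out/U/s/t, Out/U/s/p, Out/U/r/t, Out/U/r/p, Out/U/q/t, Out/U/q/p, Out/D/s/t, Out/D/s/p, Out/D/r/t, Out/D/r/p, Out/D/q/t, Out/D/q/p, Out/W/s/t, Out/W/s/p, Out/W/r/t, Out/W/r/p, Out/W/q/t, Out/W/q/p, Stay/U/s/t, Stay/U/s/p, Stay/U/r/t, Stay/U/r/p, Stay/U/q/t, Stay/U/q/p, Stay/D/s/t, Stay/D/s/p, Stay/D/r/t, Stay/D/r/p, Stay/D/q/t, Stay/D/q/p, Stay/W/s/t, Stay/W/s/p, Stay/W/r/t, Stay/W/r/p, Stay/W/q/t, Stay/W/q/p. Columns: Mh, Mk, Rh, Rk.
{Out/U/s/t, Out/U/s/p} → row (1,0) (1,0) (0,7) (0,7)
{Out/U/r/t, Out/U/r/p} → row (1,0) (1,0) (1,2) (1,2)
{Out/U/q/t} → row (1,0) (1,0) (6,8) (6,8)
{Out/U/q/p} → row (1,0) (1,0) (7,6) (7,6)
{Out/D/s/t, Out/D/s/p, Out/D/r/t, Out/D/r/p, Out/D/q/t, Out/D/q/p} → row (1,0) (1,0) (8,1) (8,1)
{Out/W/s/t, Out/W/s/p, Out/W/r/t, Out/W/r/p, Out/W/q/t, Out/W/q/p} → row (1,0) (1,0) (5,7) (7,7)
{Stay/U/s/t, Stay/U/s/p} → row (8,4) (8,4) (0,7) (0,7)
{Stay/U/r/t, Stay/U/r/p} → row (8,4) (8,4) (1,2) (1,2)
{Stay/U/q/t} → row (8,4) (8,4) (6,8) (6,8)
{Stay/U/q/p} → row (8,4) (8,4) (7,6) (7,6)
{Stay/D/s/t, Stay/D/s/p, Stay/D/r/t, Stay/D/r/p, Stay/D/q/t, Stay/D/q/p} → row (8,4) (8,4) (8,1) (8,1)
{Stay/W/s/t, Stay/W/s/p, Stay/W/r/t, Stay/W/r/p, Stay/W/q/t, Stay/W/q/p} → row (8,4) (8,4) (5,7) (7,7)
That's 12 distinct rows out of 36 strategies.

12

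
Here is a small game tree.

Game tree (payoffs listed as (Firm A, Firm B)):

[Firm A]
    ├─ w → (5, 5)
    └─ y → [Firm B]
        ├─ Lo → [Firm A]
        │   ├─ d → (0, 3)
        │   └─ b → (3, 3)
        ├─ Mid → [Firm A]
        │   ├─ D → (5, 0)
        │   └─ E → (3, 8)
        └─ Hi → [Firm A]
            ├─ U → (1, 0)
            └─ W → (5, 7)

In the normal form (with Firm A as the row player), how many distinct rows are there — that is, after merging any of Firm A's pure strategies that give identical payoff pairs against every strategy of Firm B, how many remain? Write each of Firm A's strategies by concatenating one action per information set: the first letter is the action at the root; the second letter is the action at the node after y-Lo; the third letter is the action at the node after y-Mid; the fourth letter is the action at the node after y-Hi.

9

Firm A has 16 pure strategies: wdDU, wdDW, wdEU, wdEW, wbDU, wbDW, wbEU, wbEW, ydDU, ydDW, ydEU, ydEW, ybDU, ybDW, ybEU, ybEW. Columns: Lo, Mid, Hi.
{wdDU, wdDW, wdEU, wdEW, wbDU, wbDW, wbEU, wbEW} → row (5,5) (5,5) (5,5)
{ydDU} → row (0,3) (5,0) (1,0)
{ydDW} → row (0,3) (5,0) (5,7)
{ydEU} → row (0,3) (3,8) (1,0)
{ydEW} → row (0,3) (3,8) (5,7)
{ybDU} → row (3,3) (5,0) (1,0)
{ybDW} → row (3,3) (5,0) (5,7)
{ybEU} → row (3,3) (3,8) (1,0)
{ybEW} → row (3,3) (3,8) (5,7)
That's 9 distinct rows out of 16 strategies.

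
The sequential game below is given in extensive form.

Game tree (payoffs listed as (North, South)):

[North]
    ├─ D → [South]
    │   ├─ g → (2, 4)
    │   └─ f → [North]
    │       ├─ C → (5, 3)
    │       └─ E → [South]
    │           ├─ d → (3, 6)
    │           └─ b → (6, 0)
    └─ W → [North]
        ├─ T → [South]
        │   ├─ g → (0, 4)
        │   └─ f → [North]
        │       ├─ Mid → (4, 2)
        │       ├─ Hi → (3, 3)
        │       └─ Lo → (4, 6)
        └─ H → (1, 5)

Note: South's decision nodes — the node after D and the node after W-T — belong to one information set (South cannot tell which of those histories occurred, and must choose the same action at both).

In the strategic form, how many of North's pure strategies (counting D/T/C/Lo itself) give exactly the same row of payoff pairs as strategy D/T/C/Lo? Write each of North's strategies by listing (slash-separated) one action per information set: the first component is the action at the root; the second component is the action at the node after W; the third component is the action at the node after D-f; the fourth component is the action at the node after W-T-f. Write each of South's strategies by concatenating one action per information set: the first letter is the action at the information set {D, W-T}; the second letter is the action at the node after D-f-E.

6

Row for D/T/C/Lo (columns gd, gb, fd, fb): (2,4) (2,4) (5,3) (5,3).
Under D/T/C/Lo, North's choice at the node after W and at the node after W-T-f can never be reached regardless of what South does, so varying those choices leaves every outcome unchanged.
Holding the reachable choices fixed and varying the unreachable ones freely already gives 2 × 3 = 6 equivalent strategies.
No other strategy reproduces this row, so those 6 are the full class: D/T/C/Mid, D/T/C/Hi, D/T/C/Lo, D/H/C/Mid, D/H/C/Hi, D/H/C/Lo.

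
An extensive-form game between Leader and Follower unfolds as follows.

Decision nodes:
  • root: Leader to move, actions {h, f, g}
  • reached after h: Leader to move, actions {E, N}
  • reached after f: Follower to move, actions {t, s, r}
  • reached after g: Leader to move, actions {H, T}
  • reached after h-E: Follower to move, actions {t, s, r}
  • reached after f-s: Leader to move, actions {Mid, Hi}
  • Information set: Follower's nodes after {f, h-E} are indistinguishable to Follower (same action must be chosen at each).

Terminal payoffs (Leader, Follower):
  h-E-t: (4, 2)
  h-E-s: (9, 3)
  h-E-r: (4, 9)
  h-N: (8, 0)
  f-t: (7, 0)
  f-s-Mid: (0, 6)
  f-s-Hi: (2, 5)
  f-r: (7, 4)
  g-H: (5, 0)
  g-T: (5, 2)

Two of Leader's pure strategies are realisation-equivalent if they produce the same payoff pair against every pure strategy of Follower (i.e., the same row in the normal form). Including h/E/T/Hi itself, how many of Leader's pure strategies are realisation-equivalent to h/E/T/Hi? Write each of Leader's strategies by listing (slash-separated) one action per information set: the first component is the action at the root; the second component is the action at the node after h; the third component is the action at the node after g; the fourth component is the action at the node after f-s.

4

Row for h/E/T/Hi (columns t, s, r): (4,2) (9,3) (4,9).
Under h/E/T/Hi, Leader's choice at the node after g and at the node after f-s can never be reached regardless of what Follower does, so varying those choices leaves every outcome unchanged.
Holding the reachable choices fixed and varying the unreachable ones freely already gives 2 × 2 = 4 equivalent strategies.
No other strategy reproduces this row, so those 4 are the full class: h/E/H/Mid, h/E/H/Hi, h/E/T/Mid, h/E/T/Hi.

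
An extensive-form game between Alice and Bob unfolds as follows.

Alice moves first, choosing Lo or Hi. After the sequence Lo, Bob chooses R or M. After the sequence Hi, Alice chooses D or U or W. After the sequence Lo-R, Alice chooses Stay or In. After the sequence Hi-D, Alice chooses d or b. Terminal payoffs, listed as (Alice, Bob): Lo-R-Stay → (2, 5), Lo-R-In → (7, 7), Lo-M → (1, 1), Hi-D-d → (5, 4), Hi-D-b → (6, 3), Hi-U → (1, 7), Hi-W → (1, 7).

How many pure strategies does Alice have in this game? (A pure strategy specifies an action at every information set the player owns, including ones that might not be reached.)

Alice owns the root with actions {Lo, Hi} — two choices.
Alice owns the node after Hi with actions {D, U, W} — three choices.
Alice owns the node after Lo-R with actions {Stay, In} — two choices.
Alice owns the node after Hi-D with actions {d, b} — two choices.
A pure strategy fixes one action at each information set independently, so the count is the product 2 × 3 × 2 × 2 = 24.
(For reference, Bob has 2 pure strategies, giving a 24×2 normal-form matrix.)

24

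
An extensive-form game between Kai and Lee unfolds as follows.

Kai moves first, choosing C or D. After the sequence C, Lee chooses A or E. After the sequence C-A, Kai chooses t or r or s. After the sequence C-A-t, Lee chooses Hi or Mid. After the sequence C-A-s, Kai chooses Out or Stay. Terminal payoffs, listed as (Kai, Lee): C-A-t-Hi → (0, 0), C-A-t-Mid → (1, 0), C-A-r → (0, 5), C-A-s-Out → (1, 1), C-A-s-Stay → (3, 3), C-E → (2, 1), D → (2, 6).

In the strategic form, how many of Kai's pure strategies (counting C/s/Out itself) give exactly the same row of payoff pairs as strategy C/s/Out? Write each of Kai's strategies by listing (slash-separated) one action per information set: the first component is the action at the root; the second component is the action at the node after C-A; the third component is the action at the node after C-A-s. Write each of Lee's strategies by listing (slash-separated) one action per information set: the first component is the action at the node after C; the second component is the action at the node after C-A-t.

1

Row for C/s/Out (columns A/Hi, A/Mid, E/Hi, E/Mid): (1,1) (1,1) (2,1) (2,1).
Every one of Kai's information sets is on the play path for some reply by Lee when Kai follows C/s/Out.
Changing the action at any of them therefore changes at least one column, so only C/s/Out itself gives this row.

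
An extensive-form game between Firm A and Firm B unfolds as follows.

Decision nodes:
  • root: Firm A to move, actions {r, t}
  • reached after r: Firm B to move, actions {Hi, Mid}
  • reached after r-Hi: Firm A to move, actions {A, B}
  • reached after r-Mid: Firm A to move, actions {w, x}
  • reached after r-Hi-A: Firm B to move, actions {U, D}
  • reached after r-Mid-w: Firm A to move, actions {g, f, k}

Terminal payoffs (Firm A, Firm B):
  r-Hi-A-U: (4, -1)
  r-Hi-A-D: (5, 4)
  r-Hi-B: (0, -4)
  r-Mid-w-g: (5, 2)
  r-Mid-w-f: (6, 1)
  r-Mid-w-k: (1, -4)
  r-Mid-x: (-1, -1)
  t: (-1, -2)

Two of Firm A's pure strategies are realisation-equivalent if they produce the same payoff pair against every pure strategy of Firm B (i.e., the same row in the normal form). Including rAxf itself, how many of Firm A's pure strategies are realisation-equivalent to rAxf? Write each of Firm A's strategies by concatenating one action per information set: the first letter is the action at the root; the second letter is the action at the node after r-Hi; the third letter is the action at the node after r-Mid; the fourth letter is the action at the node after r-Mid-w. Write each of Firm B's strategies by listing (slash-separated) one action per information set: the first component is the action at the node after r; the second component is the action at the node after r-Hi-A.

Row for rAxf (columns Hi/U, Hi/D, Mid/U, Mid/D): (4,-1) (5,4) (-1,-1) (-1,-1).
Under rAxf, Firm A's choice at the node after r-Mid-w can never be reached regardless of what Firm B does, so varying those choices leaves every outcome unchanged.
Holding the reachable choices fixed and varying the unreachable one freely already gives 3 equivalent strategies.
No other strategy reproduces this row, so those 3 are the full class: rAxg, rAxf, rAxk.

3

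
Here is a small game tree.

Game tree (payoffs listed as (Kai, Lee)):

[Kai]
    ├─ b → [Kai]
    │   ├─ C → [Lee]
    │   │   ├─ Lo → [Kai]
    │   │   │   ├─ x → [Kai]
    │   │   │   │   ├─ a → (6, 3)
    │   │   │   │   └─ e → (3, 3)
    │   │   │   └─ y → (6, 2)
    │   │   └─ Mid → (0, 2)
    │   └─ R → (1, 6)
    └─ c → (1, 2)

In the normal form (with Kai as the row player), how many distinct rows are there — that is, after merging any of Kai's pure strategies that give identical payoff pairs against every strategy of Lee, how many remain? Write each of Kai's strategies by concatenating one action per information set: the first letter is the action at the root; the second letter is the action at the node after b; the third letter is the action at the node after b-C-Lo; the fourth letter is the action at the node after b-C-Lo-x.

Kai has 16 pure strategies: bCxa, bCxe, bCya, bCye, bRxa, bRxe, bRya, bRye, cCxa, cCxe, cCya, cCye, cRxa, cRxe, cRya, cRye. Columns: Lo, Mid.
{bCxa} → row (6,3) (0,2)
{bCxe} → row (3,3) (0,2)
{bCya, bCye} → row (6,2) (0,2)
{bRxa, bRxe, bRya, bRye} → row (1,6) (1,6)
{cCxa, cCxe, cCya, cCye, cRxa, cRxe, cRya, cRye} → row (1,2) (1,2)
That's 5 distinct rows out of 16 strategies.

5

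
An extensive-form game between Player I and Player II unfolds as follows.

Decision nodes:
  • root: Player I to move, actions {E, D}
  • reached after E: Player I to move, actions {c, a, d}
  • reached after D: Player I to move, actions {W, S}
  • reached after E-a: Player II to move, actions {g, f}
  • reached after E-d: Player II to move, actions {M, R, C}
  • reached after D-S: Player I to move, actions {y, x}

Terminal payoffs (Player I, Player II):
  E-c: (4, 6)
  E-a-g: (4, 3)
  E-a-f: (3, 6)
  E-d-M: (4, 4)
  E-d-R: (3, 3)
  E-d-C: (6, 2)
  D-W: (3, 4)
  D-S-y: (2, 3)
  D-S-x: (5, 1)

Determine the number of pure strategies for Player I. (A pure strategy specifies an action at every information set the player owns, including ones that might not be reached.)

Player I owns the root with actions {E, D} — two choices.
Player I owns the node after E with actions {c, a, d} — three choices.
Player I owns the node after D with actions {W, S} — two choices.
Player I owns the node after D-S with actions {y, x} — two choices.
A pure strategy fixes one action at each information set independently, so the count is the product 2 × 3 × 2 × 2 = 24.

24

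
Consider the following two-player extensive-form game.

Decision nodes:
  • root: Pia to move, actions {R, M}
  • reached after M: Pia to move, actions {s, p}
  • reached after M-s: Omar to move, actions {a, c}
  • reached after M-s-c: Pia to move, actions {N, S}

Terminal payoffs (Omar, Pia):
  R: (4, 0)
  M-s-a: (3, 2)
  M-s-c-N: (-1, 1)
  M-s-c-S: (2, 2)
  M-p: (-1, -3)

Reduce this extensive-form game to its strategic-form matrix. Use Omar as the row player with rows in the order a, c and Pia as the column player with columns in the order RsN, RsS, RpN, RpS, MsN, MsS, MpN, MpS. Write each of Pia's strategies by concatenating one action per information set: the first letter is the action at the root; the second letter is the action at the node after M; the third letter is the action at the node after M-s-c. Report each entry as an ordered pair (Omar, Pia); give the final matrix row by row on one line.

a: (4,0) (4,0) (4,0) (4,0) (3,2) (3,2) (-1,-3) (-1,-3) | c: (4,0) (4,0) (4,0) (4,0) (-1,1) (2,2) (-1,-3) (-1,-3)

          RsN      RsS      RpN      RpS      MsN      MsS      MpN      MpS
   a    (4,0)    (4,0)    (4,0)    (4,0)    (3,2)    (3,2)  (-1,-3)  (-1,-3)
   c    (4,0)    (4,0)    (4,0)    (4,0)   (-1,1)    (2,2)  (-1,-3)  (-1,-3)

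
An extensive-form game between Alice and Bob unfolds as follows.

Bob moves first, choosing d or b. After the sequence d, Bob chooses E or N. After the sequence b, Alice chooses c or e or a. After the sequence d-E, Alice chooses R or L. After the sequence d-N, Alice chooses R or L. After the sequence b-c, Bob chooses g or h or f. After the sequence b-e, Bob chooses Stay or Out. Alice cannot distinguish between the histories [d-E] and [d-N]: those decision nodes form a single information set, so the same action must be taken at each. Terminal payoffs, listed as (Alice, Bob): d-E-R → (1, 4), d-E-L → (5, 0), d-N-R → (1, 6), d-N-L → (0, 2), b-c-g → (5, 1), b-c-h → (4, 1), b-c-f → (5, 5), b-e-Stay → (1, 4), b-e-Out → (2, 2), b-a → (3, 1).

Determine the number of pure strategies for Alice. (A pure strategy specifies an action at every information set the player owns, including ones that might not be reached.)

Alice owns the node after b with actions {c, e, a} — three choices.
Alice owns the information set {d-E, d-N} with actions {R, L} — two choices.
A pure strategy fixes one action at each information set independently, so the count is the product 3 × 2 = 6.

6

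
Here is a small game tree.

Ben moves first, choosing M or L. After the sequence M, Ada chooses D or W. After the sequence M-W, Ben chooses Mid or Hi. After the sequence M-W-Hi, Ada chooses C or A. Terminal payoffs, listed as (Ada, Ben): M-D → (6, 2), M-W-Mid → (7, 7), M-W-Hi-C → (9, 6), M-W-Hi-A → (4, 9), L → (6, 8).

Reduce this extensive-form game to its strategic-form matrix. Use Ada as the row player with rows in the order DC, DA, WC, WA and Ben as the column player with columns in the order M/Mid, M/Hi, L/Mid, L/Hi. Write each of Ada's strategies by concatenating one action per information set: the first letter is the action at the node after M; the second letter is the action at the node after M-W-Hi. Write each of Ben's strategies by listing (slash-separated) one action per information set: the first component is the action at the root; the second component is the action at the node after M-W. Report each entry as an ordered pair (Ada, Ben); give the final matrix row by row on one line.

        M/Mid     M/Hi    L/Mid     L/Hi
  DC    (6,2)    (6,2)    (6,8)    (6,8)
  DA    (6,2)    (6,2)    (6,8)    (6,8)
  WC    (7,7)    (9,6)    (6,8)    (6,8)
  WA    (7,7)    (4,9)    (6,8)    (6,8)

DC: (6,2) (6,2) (6,8) (6,8) | DA: (6,2) (6,2) (6,8) (6,8) | WC: (7,7) (9,6) (6,8) (6,8) | WA: (7,7) (4,9) (6,8) (6,8)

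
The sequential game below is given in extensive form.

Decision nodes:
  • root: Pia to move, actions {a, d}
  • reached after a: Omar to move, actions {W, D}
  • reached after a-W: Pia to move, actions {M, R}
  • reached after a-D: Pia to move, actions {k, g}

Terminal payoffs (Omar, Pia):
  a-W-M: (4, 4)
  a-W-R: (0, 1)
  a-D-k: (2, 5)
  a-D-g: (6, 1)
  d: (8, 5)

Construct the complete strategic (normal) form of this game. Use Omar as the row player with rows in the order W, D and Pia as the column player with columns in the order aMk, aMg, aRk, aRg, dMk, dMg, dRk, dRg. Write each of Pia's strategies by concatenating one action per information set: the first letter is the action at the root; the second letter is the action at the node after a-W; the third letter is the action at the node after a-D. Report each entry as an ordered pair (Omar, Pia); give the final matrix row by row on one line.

W: (4,4) (4,4) (0,1) (0,1) (8,5) (8,5) (8,5) (8,5) | D: (2,5) (6,1) (2,5) (6,1) (8,5) (8,5) (8,5) (8,5)

Row W: aMk→(4,4), aMg→(4,4), aRk→(0,1), aRg→(0,1), dMk→(8,5), dMg→(8,5), dRk→(8,5), dRg→(8,5)
Row D: aMk→(2,5), aMg→(6,1), aRk→(2,5), aRg→(6,1), dMk→(8,5), dMg→(8,5), dRk→(8,5), dRg→(8,5)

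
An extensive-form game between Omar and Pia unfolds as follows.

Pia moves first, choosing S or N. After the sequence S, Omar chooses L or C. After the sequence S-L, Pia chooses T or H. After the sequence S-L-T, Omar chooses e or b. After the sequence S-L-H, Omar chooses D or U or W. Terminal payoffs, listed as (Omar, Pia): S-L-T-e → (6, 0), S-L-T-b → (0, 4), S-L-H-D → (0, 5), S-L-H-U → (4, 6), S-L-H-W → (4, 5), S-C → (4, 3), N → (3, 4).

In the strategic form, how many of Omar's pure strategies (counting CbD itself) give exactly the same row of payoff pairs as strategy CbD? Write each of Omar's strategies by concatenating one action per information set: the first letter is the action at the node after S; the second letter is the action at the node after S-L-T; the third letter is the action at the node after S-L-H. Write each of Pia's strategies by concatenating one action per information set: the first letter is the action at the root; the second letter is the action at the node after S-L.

Row for CbD (columns ST, SH, NT, NH): (4,3) (4,3) (3,4) (3,4).
Under CbD, Omar's choice at the node after S-L-T and at the node after S-L-H can never be reached regardless of what Pia does, so varying those choices leaves every outcome unchanged.
Holding the reachable choices fixed and varying the unreachable ones freely already gives 2 × 3 = 6 equivalent strategies.
No other strategy reproduces this row, so those 6 are the full class: CeD, CeU, CeW, CbD, CbU, CbW.

6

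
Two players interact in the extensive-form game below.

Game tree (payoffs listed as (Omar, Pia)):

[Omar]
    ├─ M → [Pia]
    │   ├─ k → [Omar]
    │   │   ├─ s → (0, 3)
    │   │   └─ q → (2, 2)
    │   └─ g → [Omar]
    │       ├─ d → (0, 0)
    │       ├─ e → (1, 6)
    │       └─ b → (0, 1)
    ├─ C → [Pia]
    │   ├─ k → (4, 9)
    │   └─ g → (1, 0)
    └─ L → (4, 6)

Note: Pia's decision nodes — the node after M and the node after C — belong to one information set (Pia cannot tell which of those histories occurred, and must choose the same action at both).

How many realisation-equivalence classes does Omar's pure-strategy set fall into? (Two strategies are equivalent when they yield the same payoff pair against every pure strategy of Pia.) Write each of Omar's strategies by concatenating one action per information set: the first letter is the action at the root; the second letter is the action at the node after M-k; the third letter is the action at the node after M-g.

Omar has 18 pure strategies: Msd, Mse, Msb, Mqd, Mqe, Mqb, Csd, Cse, Csb, Cqd, Cqe, Cqb, Lsd, Lse, Lsb, Lqd, Lqe, Lqb. Columns: k, g.
{Msd} → row (0,3) (0,0)
{Mse} → row (0,3) (1,6)
{Msb} → row (0,3) (0,1)
{Mqd} → row (2,2) (0,0)
{Mqe} → row (2,2) (1,6)
{Mqb} → row (2,2) (0,1)
{Csd, Cse, Csb, Cqd, Cqe, Cqb} → row (4,9) (1,0)
{Lsd, Lse, Lsb, Lqd, Lqe, Lqb} → row (4,6) (4,6)
That's 8 distinct rows out of 18 strategies.

8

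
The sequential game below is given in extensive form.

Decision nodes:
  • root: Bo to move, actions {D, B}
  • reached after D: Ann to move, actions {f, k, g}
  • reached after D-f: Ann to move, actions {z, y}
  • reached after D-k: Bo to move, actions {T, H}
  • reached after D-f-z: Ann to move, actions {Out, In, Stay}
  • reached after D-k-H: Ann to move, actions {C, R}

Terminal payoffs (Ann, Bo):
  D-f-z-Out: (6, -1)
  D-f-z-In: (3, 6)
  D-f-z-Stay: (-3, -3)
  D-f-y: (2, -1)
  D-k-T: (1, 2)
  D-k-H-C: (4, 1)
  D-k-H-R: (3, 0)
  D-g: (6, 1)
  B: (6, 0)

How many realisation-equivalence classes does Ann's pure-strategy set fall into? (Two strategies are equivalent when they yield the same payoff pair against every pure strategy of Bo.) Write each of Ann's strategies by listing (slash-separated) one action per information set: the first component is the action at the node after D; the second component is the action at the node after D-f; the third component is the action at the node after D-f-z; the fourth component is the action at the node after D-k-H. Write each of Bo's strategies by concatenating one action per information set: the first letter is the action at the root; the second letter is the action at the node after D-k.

7

Ann has 36 pure strategies: f/z/Out/C, f/z/Out/R, f/z/In/C, f/z/In/R, f/z/Stay/C, f/z/Stay/R, f/y/Out/C, f/y/Out/R, f/y/In/C, f/y/In/R, f/y/Stay/C, f/y/Stay/R, k/z/Out/C, k/z/Out/R, k/z/In/C, k/z/In/R, k/z/Stay/C, k/z/Stay/R, k/y/Out/C, k/y/Out/R, k/y/In/C, k/y/In/R, k/y/Stay/C, k/y/Stay/R, g/z/Out/C, g/z/Out/R, g/z/In/C, g/z/In/R, g/z/Stay/C, g/z/Stay/R, g/y/Out/C, g/y/Out/R, g/y/In/C, g/y/In/R, g/y/Stay/C, g/y/Stay/R. Columns: DT, DH, BT, BH.
{f/z/Out/C, f/z/Out/R} → row (6,-1) (6,-1) (6,0) (6,0)
{f/z/In/C, f/z/In/R} → row (3,6) (3,6) (6,0) (6,0)
{f/z/Stay/C, f/z/Stay/R} → row (-3,-3) (-3,-3) (6,0) (6,0)
{f/y/Out/C, f/y/Out/R, f/y/In/C, f/y/In/R, f/y/Stay/C, f/y/Stay/R} → row (2,-1) (2,-1) (6,0) (6,0)
{k/z/Out/C, k/z/In/C, k/z/Stay/C, k/y/Out/C, k/y/In/C, k/y/Stay/C} → row (1,2) (4,1) (6,0) (6,0)
{k/z/Out/R, k/z/In/R, k/z/Stay/R, k/y/Out/R, k/y/In/R, k/y/Stay/R} → row (1,2) (3,0) (6,0) (6,0)
{g/z/Out/C, g/z/Out/R, g/z/In/C, g/z/In/R, g/z/Stay/C, g/z/Stay/R, g/y/Out/C, g/y/Out/R, g/y/In/C, g/y/In/R, g/y/Stay/C, g/y/Stay/R} → row (6,1) (6,1) (6,0) (6,0)
That's 7 distinct rows out of 36 strategies.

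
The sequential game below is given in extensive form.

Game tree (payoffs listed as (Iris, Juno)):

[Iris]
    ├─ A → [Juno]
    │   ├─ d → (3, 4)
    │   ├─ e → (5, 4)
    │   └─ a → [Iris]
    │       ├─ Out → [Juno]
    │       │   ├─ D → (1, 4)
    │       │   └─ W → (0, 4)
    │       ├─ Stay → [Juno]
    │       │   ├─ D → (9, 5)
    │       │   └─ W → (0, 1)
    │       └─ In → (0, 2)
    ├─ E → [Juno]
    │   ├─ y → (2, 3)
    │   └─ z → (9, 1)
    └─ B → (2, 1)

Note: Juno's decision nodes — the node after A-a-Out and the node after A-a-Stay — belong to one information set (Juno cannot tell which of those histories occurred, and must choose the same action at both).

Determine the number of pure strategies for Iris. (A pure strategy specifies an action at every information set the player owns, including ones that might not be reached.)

9

Iris owns the root with actions {A, E, B} — three choices.
Iris owns the node after A-a with actions {Out, Stay, In} — three choices.
A pure strategy fixes one action at each information set independently, so the count is the product 3 × 3 = 9.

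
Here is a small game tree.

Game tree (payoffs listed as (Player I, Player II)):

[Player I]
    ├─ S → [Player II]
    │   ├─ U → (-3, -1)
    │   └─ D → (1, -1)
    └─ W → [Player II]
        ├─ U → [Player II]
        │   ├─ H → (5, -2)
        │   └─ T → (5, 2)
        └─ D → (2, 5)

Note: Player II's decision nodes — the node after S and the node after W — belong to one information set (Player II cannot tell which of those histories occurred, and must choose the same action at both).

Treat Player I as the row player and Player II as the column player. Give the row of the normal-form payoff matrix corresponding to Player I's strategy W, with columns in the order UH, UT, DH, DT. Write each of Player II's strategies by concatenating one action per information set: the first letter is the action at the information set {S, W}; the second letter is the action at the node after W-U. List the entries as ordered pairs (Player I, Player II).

vs UH: Player I plays W → Player II plays U at [W] → Player II plays H at [W-U] → (5, -2)
vs UT: Player I plays W → Player II plays U at [W] → Player II plays T at [W-U] → (5, 2)
vs DH: Player I plays W → Player II plays D at [W] → (2, 5)
vs DT: Player I plays W → Player II plays D at [W] → (2, 5)

(5,-2) (5,2) (2,5) (2,5)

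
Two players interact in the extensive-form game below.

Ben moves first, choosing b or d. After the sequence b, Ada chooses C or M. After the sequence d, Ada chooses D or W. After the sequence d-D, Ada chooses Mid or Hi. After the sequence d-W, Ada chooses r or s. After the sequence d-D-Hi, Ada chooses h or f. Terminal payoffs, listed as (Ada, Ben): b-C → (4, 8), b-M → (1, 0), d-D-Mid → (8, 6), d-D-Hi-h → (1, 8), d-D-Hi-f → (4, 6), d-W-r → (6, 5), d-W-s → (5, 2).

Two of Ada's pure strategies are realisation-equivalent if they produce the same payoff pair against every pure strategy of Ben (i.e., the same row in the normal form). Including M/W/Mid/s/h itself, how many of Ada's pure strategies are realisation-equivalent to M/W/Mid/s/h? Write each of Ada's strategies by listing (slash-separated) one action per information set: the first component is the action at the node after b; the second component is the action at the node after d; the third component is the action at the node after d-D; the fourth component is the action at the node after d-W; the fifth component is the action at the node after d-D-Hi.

Row for M/W/Mid/s/h (columns b, d): (1,0) (5,2).
Under M/W/Mid/s/h, Ada's choice at the node after d-D and at the node after d-D-Hi can never be reached regardless of what Ben does, so varying those choices leaves every outcome unchanged.
Holding the reachable choices fixed and varying the unreachable ones freely already gives 2 × 2 = 4 equivalent strategies.
No other strategy reproduces this row, so those 4 are the full class: M/W/Mid/s/h, M/W/Mid/s/f, M/W/Hi/s/h, M/W/Hi/s/f.

4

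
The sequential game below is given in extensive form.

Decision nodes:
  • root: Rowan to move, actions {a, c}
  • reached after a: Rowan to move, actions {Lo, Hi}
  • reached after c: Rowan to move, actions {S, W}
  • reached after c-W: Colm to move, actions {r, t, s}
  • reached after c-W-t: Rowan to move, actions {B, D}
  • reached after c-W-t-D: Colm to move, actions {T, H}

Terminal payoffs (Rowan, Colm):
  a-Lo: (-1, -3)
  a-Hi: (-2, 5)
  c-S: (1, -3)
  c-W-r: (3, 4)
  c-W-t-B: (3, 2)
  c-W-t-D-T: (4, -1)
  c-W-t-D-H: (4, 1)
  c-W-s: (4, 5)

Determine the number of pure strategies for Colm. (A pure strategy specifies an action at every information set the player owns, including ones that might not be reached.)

Colm owns the node after c-W with actions {r, t, s} — three choices.
Colm owns the node after c-W-t-D with actions {T, H} — two choices.
A pure strategy fixes one action at each information set independently, so the count is the product 3 × 2 = 6.

6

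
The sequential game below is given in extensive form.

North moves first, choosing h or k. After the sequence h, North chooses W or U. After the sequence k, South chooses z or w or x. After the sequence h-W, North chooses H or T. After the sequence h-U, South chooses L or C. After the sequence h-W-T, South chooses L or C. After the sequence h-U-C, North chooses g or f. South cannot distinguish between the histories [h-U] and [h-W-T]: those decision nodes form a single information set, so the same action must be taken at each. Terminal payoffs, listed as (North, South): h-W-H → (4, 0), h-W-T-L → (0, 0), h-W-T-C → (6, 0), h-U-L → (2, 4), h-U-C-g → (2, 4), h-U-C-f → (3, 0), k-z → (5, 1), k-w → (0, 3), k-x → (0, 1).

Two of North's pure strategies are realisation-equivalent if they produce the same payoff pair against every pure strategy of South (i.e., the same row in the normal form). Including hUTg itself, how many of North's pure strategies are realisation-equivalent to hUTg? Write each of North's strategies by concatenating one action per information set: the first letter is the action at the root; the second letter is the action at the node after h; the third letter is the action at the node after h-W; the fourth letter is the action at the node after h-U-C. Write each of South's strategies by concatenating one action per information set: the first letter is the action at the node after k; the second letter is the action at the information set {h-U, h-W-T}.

Row for hUTg (columns zL, zC, wL, wC, xL, xC): (2,4) (2,4) (2,4) (2,4) (2,4) (2,4).
Under hUTg, North's choice at the node after h-W can never be reached regardless of what South does, so varying those choices leaves every outcome unchanged.
Holding the reachable choices fixed and varying the unreachable one freely already gives 2 equivalent strategies.
No other strategy reproduces this row, so those 2 are the full class: hUHg, hUTg.

2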